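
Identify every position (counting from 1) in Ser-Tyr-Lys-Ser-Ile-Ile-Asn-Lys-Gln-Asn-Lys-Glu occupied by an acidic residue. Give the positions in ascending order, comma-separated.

The acidic residues are Asp (D) and Glu (E), whose side chains end in a carboxylate group.
Matching residues: Glu12.

12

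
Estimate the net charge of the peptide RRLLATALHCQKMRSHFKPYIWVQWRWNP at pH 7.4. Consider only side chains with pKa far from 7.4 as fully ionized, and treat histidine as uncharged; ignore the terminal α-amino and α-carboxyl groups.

+6

At pH ~7.4 the Lys and Arg side chains are protonated (+1), the Asp and Glu side chains are deprotonated (−1), and with His taken as neutral all other side chains carry no charge.
Positive (K, R): R1, R2, K12, R14, K18, R26 → +6.
Negative (D, E): none → −0.
Net charge = (+6) + (−0) = +6.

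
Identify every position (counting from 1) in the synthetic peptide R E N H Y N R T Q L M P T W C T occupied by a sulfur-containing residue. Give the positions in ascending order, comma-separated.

11, 15

The sulfur-bearing residues are cysteine (–SH) and methionine (–S–CH₃).
Matching residues: M11, C15.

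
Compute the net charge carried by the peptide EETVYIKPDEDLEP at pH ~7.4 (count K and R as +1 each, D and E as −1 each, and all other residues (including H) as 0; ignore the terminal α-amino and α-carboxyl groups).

Positive (K, R): K7 → +1.
Negative (D, E): E1, E2, D9, E10, D11, E13 → −6.
Net charge = (+1) + (−6) = −5.

-5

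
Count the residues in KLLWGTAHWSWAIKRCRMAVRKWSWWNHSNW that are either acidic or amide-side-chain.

Acidic: D, E. Amide-side-chain: N, Q.
Acidic residues here: none (0).
Amide-side-chain residues here: N27, N30 (2).
The two groups share no amino acid, so total = 0 + 2 = 2.

2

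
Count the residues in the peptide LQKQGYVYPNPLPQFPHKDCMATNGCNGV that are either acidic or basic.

4

Acidic: D, E. Basic: H, K, R.
Acidic residues here: D19 (1).
Basic residues here: K3, H17, K18 (3).
The two groups share no amino acid, so total = 1 + 3 = 4.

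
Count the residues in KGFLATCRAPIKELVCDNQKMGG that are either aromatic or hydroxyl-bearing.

Aromatic: F, W, Y. Hydroxyl-bearing: S, T, Y.
Aromatic residues here: F3 (1).
Hydroxyl-bearing residues here: T6 (1).
(Y belongs to both groups, but none appear in this sequence.) Total = 1 + 1 = 2.

2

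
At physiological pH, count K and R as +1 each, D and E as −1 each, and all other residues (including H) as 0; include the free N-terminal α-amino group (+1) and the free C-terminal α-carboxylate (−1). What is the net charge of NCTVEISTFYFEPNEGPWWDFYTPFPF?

Positive (K, R): none → +0.
Negative (D, E): E5, E12, E15, D20 → −4.
The N-terminus (+1) and C-terminus (−1) cancel.
Net charge = (+0) + (−4) = −4.

-4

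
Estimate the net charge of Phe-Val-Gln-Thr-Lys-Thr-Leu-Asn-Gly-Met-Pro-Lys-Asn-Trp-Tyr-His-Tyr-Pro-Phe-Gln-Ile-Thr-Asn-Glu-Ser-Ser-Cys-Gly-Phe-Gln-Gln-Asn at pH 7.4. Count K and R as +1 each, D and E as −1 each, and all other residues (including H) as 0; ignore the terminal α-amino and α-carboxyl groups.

Positive (K, R): Lys5, Lys12 → +2.
Negative (D, E): Glu24 → −1.
Net charge = (+2) + (−1) = +1.

+1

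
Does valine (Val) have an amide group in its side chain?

No

The amide-side-chain residues are Asn (N) and Gln (Q).
Valine is not in this group.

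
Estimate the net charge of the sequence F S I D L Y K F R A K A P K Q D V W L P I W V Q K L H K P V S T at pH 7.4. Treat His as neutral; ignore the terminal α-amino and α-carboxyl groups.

+4

At pH ~7.4 the Lys and Arg side chains are protonated (+1), the Asp and Glu side chains are deprotonated (−1), and with His taken as neutral all other side chains carry no charge.
Positive (K, R): K7, R9, K11, K14, K25, K28 → +6.
Negative (D, E): D4, D16 → −2.
Net charge = (+6) + (−2) = +4.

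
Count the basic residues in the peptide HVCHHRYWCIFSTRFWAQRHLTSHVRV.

K, R, and H are the three residues with basic side chains (ε-amine, guanidinium, and imidazole respectively).
Matching residues: H1, H4, H5, R6, R14, R19, H20, H24, R26.

9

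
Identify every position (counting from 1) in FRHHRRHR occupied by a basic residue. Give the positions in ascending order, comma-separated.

Matching residues: R2, H3, H4, R5, R6, H7, R8.

2, 3, 4, 5, 6, 7, 8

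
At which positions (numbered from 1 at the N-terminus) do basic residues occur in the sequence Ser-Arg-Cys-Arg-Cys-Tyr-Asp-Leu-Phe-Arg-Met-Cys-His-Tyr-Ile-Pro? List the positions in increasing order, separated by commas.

K, R, and H are the three residues with basic side chains (ε-amine, guanidinium, and imidazole respectively).
Matching residues: Arg2, Arg4, Arg10, His13.

2, 4, 10, 13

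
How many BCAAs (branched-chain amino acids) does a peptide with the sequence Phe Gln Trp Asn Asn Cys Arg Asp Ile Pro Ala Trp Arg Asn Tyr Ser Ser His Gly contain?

1

Valine (V), leucine (L), and isoleucine (I) are the branched-chain amino acids.
Matching residues: Ile9.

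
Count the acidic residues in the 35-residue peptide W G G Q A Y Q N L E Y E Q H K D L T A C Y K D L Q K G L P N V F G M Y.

4

Aspartate (D) and glutamate (E) have carboxylic-acid side chains and are the acidic amino acids.
Matching residues: E10, E12, D16, D23.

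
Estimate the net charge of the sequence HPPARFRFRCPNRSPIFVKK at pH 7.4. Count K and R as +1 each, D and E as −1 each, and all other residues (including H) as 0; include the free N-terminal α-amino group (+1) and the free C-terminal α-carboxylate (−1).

+6

Positive (K, R): R5, R7, R9, R13, K19, K20 → +6.
Negative (D, E): none → −0.
The N-terminus (+1) and C-terminus (−1) cancel.
Net charge = (+6) + (−0) = +6.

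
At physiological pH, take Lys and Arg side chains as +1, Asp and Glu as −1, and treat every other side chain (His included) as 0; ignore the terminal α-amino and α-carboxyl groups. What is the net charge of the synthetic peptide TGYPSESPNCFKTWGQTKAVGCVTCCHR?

+2

Positive (K, R): K12, K18, R28 → +3.
Negative (D, E): E6 → −1.
Net charge = (+3) + (−1) = +2.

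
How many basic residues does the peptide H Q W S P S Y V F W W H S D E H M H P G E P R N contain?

5

K, R, and H are the three residues with basic side chains (ε-amine, guanidinium, and imidazole respectively).
Matching residues: H1, H12, H16, H18, R23.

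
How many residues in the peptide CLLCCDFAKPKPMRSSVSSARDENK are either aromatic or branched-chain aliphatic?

Aromatic: F, W, Y. Branched-chain aliphatic: I, L, V.
Aromatic residues here: F7 (1).
Branched-chain aliphatic residues here: L2, L3, V17 (3).
The two groups share no amino acid, so total = 1 + 3 = 4.

4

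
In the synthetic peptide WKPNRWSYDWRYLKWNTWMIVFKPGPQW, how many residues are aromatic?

9

The aromatic amino acids are Phe (F, benzyl), Trp (W, indole), and Tyr (Y, phenol).
Matching residues: W1, W6, Y8, W10, Y12, W15, W18, F22, W28.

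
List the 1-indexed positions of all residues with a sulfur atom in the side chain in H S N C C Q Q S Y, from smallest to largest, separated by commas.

Cysteine (C, thiol) and methionine (M, thioether) are the two sulfur-containing amino acids.
Matching residues: C4, C5.

4, 5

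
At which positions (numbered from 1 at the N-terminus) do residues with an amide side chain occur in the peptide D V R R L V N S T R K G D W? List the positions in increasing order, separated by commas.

7

Asparagine (N) and glutamine (Q) have uncharged amide side chains.
Matching residues: N7.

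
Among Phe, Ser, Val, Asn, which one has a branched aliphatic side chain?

The BCAAs are Val, Leu, and Ile — aliphatic side chains with a branch point.
Of the listed options, only Val belongs to this group.

Val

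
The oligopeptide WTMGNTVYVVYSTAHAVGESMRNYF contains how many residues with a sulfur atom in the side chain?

Only Cys (C) and Met (M) have a sulfur atom in the side chain.
Matching residues: M3, M21.

2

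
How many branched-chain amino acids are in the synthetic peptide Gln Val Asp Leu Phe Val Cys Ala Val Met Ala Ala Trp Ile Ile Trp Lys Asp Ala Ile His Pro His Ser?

The BCAAs are Val, Leu, and Ile — aliphatic side chains with a branch point.
Matching residues: Val2, Leu4, Val6, Val9, Ile14, Ile15, Ile20.

7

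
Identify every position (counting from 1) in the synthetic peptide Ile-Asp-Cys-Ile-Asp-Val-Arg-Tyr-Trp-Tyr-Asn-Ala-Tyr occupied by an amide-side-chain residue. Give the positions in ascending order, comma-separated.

11

Asparagine (N) and glutamine (Q) have uncharged amide side chains.
Matching residues: Asn11.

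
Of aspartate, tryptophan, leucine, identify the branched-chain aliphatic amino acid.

Valine (V), leucine (L), and isoleucine (I) are the branched-chain amino acids.
Of the listed options, only leucine belongs to this group.

leucine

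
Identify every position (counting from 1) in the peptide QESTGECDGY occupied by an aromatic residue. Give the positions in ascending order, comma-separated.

F, W, and Y each carry an aromatic ring on the side chain.
Matching residues: Y10.

10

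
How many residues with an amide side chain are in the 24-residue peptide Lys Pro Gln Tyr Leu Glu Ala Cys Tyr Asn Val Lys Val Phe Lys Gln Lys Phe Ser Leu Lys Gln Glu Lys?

Only N (asparagine) and Q (glutamine) carry a side-chain carboxamide.
Matching residues: Gln3, Asn10, Gln16, Gln22.

4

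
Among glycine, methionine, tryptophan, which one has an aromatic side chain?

F, W, and Y each carry an aromatic ring on the side chain.
Of the listed options, only tryptophan belongs to this group.

tryptophan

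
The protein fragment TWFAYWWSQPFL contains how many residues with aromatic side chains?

6

Phenylalanine (F), tryptophan (W), and tyrosine (Y) have aromatic ring side chains.
Matching residues: W2, F3, Y5, W6, W7, F11.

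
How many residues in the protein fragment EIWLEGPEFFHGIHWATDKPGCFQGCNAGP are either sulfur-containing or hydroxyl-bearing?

Sulfur-containing: C, M. Hydroxyl-bearing: S, T, Y.
Sulfur-containing residues here: C22, C26 (2).
Hydroxyl-bearing residues here: T17 (1).
The two groups share no amino acid, so total = 2 + 1 = 3.

3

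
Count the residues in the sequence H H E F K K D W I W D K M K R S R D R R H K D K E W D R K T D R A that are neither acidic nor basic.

Acidic: D, E. Basic: K, R, H. All other residues are neither.
Matching residues: F4, W8, I9, W10, M13, S16, W26, T30, A33.

9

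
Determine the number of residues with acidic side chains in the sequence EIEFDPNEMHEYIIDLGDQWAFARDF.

The acidic residues are Asp (D) and Glu (E), whose side chains end in a carboxylate group.
Matching residues: E1, E3, D5, E8, E11, D15, D18, D25.

8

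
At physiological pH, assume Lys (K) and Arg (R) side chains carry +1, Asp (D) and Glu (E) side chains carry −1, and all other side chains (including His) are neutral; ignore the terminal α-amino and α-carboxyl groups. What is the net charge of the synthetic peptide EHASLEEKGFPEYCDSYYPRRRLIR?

0

Positive (K, R): K8, R20, R21, R22, R25 → +5.
Negative (D, E): E1, E6, E7, E12, D15 → −5.
Net charge = (+5) + (−5) = 0.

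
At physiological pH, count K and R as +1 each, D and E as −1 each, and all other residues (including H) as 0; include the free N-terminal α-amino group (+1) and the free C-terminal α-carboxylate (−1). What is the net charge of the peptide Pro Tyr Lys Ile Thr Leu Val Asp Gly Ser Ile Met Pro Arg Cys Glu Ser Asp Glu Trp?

Positive (K, R): Lys3, Arg14 → +2.
Negative (D, E): Asp8, Glu16, Asp18, Glu19 → −4.
The N-terminus (+1) and C-terminus (−1) cancel.
Net charge = (+2) + (−4) = −2.

-2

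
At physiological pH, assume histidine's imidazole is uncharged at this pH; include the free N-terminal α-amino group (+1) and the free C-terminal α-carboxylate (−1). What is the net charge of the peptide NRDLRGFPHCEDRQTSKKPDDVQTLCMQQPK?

+1

The side chains ionized at physiological pH are Lys/Arg (+1) and Asp/Glu (−1); with His treated as neutral, nothing else contributes.
Positive (K, R): R2, R5, R13, K17, K18, K31 → +6.
Negative (D, E): D3, E11, D12, D20, D21 → −5.
The N-terminus (+1) and C-terminus (−1) cancel.
Net charge = (+6) + (−5) = +1.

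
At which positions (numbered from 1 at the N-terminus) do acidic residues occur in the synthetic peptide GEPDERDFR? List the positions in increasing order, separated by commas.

Aspartate (D) and glutamate (E) have carboxylic-acid side chains and are the acidic amino acids.
Matching residues: E2, D4, E5, D7.

2, 4, 5, 7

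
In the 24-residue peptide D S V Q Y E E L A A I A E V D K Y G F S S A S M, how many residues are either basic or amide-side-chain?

Basic: H, K, R. Amide-side-chain: N, Q.
Basic residues here: K16 (1).
Amide-side-chain residues here: Q4 (1).
The two groups share no amino acid, so total = 1 + 1 = 2.

2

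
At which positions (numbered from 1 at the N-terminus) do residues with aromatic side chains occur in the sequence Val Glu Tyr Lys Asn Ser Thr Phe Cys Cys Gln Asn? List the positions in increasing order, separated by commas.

3, 8

Phenylalanine (F), tryptophan (W), and tyrosine (Y) have aromatic ring side chains.
Matching residues: Tyr3, Phe8.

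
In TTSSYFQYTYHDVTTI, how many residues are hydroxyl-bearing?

10

S, T, and Y are the three residues with a side-chain hydroxyl.
Matching residues: T1, T2, S3, S4, Y5, Y8, T9, Y10, T14, T15.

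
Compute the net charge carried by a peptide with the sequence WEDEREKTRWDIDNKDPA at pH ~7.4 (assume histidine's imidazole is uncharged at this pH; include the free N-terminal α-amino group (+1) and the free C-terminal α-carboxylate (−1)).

-3

The side chains ionized at physiological pH are Lys/Arg (+1) and Asp/Glu (−1); with His treated as neutral, nothing else contributes.
Positive (K, R): R5, K7, R9, K15 → +4.
Negative (D, E): E2, D3, E4, E6, D11, D13, D16 → −7.
The N-terminus (+1) and C-terminus (−1) cancel.
Net charge = (+4) + (−7) = −3.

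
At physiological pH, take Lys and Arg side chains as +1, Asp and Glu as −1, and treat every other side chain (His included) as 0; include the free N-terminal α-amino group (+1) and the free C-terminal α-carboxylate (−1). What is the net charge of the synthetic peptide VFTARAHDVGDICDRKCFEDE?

Positive (K, R): R5, R15, K16 → +3.
Negative (D, E): D8, D11, D14, E19, D20, E21 → −6.
The N-terminus (+1) and C-terminus (−1) cancel.
Net charge = (+3) + (−6) = −3.

-3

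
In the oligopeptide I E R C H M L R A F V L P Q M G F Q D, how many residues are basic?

Lysine (K), arginine (R), and histidine (H) have basic, nitrogen-containing side chains.
Matching residues: R3, H5, R8.

3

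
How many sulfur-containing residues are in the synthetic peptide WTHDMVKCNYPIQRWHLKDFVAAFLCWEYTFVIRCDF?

Only Cys (C) and Met (M) have a sulfur atom in the side chain.
Matching residues: M5, C8, C26, C35.

4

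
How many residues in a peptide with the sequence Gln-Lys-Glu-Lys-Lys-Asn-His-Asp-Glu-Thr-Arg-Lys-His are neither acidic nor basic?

3

Acidic: D, E. Basic: K, R, H. All other residues are neither.
Matching residues: Gln1, Asn6, Thr10.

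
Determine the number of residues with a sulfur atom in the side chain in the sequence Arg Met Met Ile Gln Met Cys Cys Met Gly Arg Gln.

Cysteine (C, thiol) and methionine (M, thioether) are the two sulfur-containing amino acids.
Matching residues: Met2, Met3, Met6, Cys7, Cys8, Met9.

6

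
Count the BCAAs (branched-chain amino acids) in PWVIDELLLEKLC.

V, L, and I make up the branched-chain aliphatic group.
Matching residues: V3, I4, L7, L8, L9, L12.

6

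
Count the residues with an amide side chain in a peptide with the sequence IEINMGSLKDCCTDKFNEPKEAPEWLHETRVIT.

Asparagine (N) and glutamine (Q) have uncharged amide side chains.
Matching residues: N4, N17.

2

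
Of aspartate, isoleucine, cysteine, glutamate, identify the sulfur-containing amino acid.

cysteine

Only Cys (C) and Met (M) have a sulfur atom in the side chain.
Of the listed options, only cysteine belongs to this group.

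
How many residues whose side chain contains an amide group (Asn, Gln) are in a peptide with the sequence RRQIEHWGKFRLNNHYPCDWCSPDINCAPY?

Matching residues: Q3, N13, N14, N26.

4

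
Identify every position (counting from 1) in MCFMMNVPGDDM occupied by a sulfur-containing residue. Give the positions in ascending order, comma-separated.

Only Cys (C) and Met (M) have a sulfur atom in the side chain.
Matching residues: M1, C2, M4, M5, M12.

1, 2, 4, 5, 12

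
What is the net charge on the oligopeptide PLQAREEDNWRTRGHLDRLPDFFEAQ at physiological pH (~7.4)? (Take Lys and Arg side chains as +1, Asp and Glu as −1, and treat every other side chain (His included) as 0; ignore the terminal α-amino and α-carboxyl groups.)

-2

Positive (K, R): R5, R11, R13, R18 → +4.
Negative (D, E): E6, E7, D8, D17, D21, E24 → −6.
Net charge = (+4) + (−6) = −2.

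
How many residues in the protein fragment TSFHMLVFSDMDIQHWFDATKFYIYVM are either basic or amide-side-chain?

Basic: H, K, R. Amide-side-chain: N, Q.
Basic residues here: H4, H15, K21 (3).
Amide-side-chain residues here: Q14 (1).
The two groups share no amino acid, so total = 3 + 1 = 4.

4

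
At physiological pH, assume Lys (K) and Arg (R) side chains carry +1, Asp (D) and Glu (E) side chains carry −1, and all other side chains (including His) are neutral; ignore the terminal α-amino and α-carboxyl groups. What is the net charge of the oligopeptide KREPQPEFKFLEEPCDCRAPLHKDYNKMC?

0

Positive (K, R): K1, R2, K9, R18, K23, K27 → +6.
Negative (D, E): E3, E7, E12, E13, D16, D24 → −6.
Net charge = (+6) + (−6) = 0.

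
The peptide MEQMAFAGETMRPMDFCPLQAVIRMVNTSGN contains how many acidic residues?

Only D (aspartate) and E (glutamate) carry a side-chain carboxylic acid.
Matching residues: E2, E9, D15.

3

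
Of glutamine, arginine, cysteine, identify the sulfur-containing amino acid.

cysteine

Only Cys (C) and Met (M) have a sulfur atom in the side chain.
Of the listed options, only cysteine belongs to this group.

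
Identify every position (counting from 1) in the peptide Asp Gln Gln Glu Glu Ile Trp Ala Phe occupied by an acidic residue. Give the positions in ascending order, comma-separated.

The acidic residues are Asp (D) and Glu (E), whose side chains end in a carboxylate group.
Matching residues: Asp1, Glu4, Glu5.

1, 4, 5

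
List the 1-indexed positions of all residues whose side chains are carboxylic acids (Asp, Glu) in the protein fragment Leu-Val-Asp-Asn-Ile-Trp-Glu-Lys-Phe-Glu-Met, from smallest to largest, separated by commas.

3, 7, 10

Matching residues: Asp3, Glu7, Glu10.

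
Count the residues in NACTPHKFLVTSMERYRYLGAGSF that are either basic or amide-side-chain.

5

Basic: H, K, R. Amide-side-chain: N, Q.
Basic residues here: H6, K7, R15, R17 (4).
Amide-side-chain residues here: N1 (1).
The two groups share no amino acid, so total = 4 + 1 = 5.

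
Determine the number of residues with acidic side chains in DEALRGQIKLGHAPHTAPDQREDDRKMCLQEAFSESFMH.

8

Aspartate (D) and glutamate (E) have carboxylic-acid side chains and are the acidic amino acids.
Matching residues: D1, E2, D19, E22, D23, D24, E31, E35.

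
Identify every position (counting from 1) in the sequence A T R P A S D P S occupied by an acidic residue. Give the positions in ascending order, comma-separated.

Aspartate (D) and glutamate (E) have carboxylic-acid side chains and are the acidic amino acids.
Matching residues: D7.

7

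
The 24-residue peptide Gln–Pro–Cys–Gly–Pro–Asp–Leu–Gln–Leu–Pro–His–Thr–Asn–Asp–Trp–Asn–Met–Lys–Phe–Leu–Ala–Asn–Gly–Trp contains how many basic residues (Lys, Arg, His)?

Matching residues: His11, Lys18.

2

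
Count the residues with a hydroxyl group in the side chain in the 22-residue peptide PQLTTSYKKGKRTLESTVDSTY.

The –OH-bearing residues are Ser, Thr (aliphatic alcohols), and Tyr (phenol).
Matching residues: T4, T5, S6, Y7, T13, S16, T17, S20, T21, Y22.

10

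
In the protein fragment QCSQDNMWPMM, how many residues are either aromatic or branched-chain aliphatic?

1

Aromatic: F, W, Y. Branched-chain aliphatic: I, L, V.
Aromatic residues here: W8 (1).
Branched-chain aliphatic residues here: none (0).
The two groups share no amino acid, so total = 1 + 0 = 1.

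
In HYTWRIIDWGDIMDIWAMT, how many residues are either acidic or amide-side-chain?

Acidic: D, E. Amide-side-chain: N, Q.
Acidic residues here: D8, D11, D14 (3).
Amide-side-chain residues here: none (0).
The two groups share no amino acid, so total = 3 + 0 = 3.

3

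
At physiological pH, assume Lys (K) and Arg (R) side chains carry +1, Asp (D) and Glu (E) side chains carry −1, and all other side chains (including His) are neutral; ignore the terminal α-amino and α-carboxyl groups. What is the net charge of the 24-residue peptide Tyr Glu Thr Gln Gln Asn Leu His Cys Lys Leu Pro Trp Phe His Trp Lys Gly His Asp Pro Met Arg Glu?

Positive (K, R): Lys10, Lys17, Arg23 → +3.
Negative (D, E): Glu2, Asp20, Glu24 → −3.
Net charge = (+3) + (−3) = 0.

0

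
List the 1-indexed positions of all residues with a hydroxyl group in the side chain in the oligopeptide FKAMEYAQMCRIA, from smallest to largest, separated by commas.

6

Serine (S), threonine (T), and tyrosine (Y) each carry a hydroxyl group on the side chain.
Matching residues: Y6.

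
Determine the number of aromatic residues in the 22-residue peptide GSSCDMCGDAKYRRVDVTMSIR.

F, W, and Y each carry an aromatic ring on the side chain.
Matching residues: Y12.

1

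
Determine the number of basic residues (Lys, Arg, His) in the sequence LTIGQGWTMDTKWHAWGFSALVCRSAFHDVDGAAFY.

4

Matching residues: K12, H14, R24, H28.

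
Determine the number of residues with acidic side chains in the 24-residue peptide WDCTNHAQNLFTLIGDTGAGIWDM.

Aspartate (D) and glutamate (E) have carboxylic-acid side chains and are the acidic amino acids.
Matching residues: D2, D16, D23.

3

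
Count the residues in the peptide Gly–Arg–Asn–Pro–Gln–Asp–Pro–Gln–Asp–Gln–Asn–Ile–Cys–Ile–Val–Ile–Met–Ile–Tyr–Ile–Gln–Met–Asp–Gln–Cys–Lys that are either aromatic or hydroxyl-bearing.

1

Aromatic: F, W, Y. Hydroxyl-bearing: S, T, Y.
Aromatic residues here: Tyr19 (1).
Hydroxyl-bearing residues here: Tyr19 (1).
Y is in both groups, so the 1 Y residue must not be double-counted.
Total = 1 + 1 − 1 = 1.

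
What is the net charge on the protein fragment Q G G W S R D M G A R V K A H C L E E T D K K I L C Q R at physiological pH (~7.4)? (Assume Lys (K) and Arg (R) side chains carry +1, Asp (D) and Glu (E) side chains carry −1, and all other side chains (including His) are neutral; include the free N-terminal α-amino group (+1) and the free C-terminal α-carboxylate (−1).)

Positive (K, R): R6, R11, K13, K22, K23, R28 → +6.
Negative (D, E): D7, E18, E19, D21 → −4.
The N-terminus (+1) and C-terminus (−1) cancel.
Net charge = (+6) + (−4) = +2.

+2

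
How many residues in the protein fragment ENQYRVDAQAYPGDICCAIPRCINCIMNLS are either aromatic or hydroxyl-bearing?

Aromatic: F, W, Y. Hydroxyl-bearing: S, T, Y.
Aromatic residues here: Y4, Y11 (2).
Hydroxyl-bearing residues here: Y4, Y11, S30 (3).
Y is in both groups, so the 2 Y residues must not be double-counted.
Total = 2 + 3 − 2 = 3.

3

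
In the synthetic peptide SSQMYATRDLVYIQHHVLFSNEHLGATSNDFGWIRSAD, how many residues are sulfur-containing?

The sulfur-bearing residues are cysteine (–SH) and methionine (–S–CH₃).
Matching residues: M4.

1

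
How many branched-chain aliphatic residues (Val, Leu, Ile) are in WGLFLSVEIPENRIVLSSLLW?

9

Matching residues: L3, L5, V7, I9, I14, V15, L16, L19, L20.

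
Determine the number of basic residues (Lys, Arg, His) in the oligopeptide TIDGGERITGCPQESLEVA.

Matching residues: R7.

1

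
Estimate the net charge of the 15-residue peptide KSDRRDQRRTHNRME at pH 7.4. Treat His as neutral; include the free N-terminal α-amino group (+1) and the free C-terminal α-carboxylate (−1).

Near pH 7.4, K and R contribute +1 each, D and E contribute −1 each, and every other side chain (His included, as stated) is uncharged.
Positive (K, R): K1, R4, R5, R8, R9, R13 → +6.
Negative (D, E): D3, D6, E15 → −3.
The N-terminus (+1) and C-terminus (−1) cancel.
Net charge = (+6) + (−3) = +3.

+3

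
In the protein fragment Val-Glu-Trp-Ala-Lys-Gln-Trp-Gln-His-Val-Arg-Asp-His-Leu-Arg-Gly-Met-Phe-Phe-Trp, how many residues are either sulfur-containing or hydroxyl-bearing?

Sulfur-containing: C, M. Hydroxyl-bearing: S, T, Y.
Sulfur-containing residues here: Met17 (1).
Hydroxyl-bearing residues here: none (0).
The two groups share no amino acid, so total = 1 + 0 = 1.

1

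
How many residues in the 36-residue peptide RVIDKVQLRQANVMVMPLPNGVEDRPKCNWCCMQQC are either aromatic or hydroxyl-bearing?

1

Aromatic: F, W, Y. Hydroxyl-bearing: S, T, Y.
Aromatic residues here: W30 (1).
Hydroxyl-bearing residues here: none (0).
(Y belongs to both groups, but none appear in this sequence.) Total = 1 + 0 = 1.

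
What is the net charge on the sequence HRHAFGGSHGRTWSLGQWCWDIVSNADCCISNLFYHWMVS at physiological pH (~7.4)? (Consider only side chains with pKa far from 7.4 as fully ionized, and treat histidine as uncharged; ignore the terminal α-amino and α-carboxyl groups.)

Near pH 7.4, K and R contribute +1 each, D and E contribute −1 each, and every other side chain (His included, as stated) is uncharged.
Positive (K, R): R2, R11 → +2.
Negative (D, E): D21, D27 → −2.
Net charge = (+2) + (−2) = 0.

0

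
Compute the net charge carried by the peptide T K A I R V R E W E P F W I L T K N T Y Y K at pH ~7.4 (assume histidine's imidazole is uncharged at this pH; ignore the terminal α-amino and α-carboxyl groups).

At pH ~7.4 the Lys and Arg side chains are protonated (+1), the Asp and Glu side chains are deprotonated (−1), and with His taken as neutral all other side chains carry no charge.
Positive (K, R): K2, R5, R7, K17, K22 → +5.
Negative (D, E): E8, E10 → −2.
Net charge = (+5) + (−2) = +3.

+3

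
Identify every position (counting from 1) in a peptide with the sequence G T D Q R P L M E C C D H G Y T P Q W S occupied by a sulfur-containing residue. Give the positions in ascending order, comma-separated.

8, 10, 11

Matching residues: M8, C10, C11.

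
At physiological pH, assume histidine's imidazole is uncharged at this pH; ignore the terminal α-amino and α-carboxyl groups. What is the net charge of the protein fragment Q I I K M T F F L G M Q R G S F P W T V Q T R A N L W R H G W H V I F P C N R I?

At pH ~7.4 the Lys and Arg side chains are protonated (+1), the Asp and Glu side chains are deprotonated (−1), and with His taken as neutral all other side chains carry no charge.
Positive (K, R): K4, R13, R23, R28, R39 → +5.
Negative (D, E): none → −0.
Net charge = (+5) + (−0) = +5.

+5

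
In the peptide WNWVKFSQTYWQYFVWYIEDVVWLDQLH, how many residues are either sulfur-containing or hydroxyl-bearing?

Sulfur-containing: C, M. Hydroxyl-bearing: S, T, Y.
Sulfur-containing residues here: none (0).
Hydroxyl-bearing residues here: S7, T9, Y10, Y13, Y17 (5).
The two groups share no amino acid, so total = 0 + 5 = 5.

5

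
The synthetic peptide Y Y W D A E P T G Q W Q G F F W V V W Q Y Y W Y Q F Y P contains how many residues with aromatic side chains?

F, W, and Y each carry an aromatic ring on the side chain.
Matching residues: Y1, Y2, W3, W11, F14, F15, W16, W19, Y21, Y22, W23, Y24, F26, Y27.

14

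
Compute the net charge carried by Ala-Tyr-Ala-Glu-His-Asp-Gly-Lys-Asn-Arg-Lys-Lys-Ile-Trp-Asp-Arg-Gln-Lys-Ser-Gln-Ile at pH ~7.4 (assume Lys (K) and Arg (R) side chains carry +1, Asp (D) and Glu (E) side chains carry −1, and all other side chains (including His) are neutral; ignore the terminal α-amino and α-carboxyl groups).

Positive (K, R): Lys8, Arg10, Lys11, Lys12, Arg16, Lys18 → +6.
Negative (D, E): Glu4, Asp6, Asp15 → −3.
Net charge = (+6) + (−3) = +3.

+3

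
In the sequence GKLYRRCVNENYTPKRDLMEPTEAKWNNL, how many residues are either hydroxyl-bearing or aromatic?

Hydroxyl-bearing: S, T, Y. Aromatic: F, W, Y.
Hydroxyl-bearing residues here: Y4, Y12, T13, T22 (4).
Aromatic residues here: Y4, Y12, W26 (3).
Y is in both groups, so the 2 Y residues must not be double-counted.
Total = 4 + 3 − 2 = 5.

5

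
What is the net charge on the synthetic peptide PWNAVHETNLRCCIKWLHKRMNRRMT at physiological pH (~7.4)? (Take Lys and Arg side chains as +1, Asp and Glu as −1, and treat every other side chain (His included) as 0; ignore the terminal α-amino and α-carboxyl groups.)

+5

Positive (K, R): R11, K15, K19, R20, R23, R24 → +6.
Negative (D, E): E7 → −1.
Net charge = (+6) + (−1) = +5.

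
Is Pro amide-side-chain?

No

The amide-side-chain residues are Asn (N) and Gln (Q).
Proline is not in this group.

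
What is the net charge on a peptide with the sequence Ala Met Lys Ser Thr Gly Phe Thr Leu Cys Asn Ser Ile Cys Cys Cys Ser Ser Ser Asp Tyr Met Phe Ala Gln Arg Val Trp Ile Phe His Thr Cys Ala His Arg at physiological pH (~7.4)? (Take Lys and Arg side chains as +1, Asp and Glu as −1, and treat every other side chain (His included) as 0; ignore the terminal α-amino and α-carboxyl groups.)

Positive (K, R): Lys3, Arg26, Arg36 → +3.
Negative (D, E): Asp20 → −1.
Net charge = (+3) + (−1) = +2.

+2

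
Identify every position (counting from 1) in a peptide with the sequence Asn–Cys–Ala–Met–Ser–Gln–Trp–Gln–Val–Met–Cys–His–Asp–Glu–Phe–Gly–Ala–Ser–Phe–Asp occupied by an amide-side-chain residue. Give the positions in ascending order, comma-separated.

Asparagine (N) and glutamine (Q) have uncharged amide side chains.
Matching residues: Asn1, Gln6, Gln8.

1, 6, 8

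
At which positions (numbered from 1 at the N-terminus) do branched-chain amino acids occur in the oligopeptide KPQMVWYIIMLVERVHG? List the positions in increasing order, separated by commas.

V, L, and I make up the branched-chain aliphatic group.
Matching residues: V5, I8, I9, L11, V12, V15.

5, 8, 9, 11, 12, 15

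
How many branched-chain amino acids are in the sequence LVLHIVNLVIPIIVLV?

13

The BCAAs are Val, Leu, and Ile — aliphatic side chains with a branch point.
Matching residues: L1, V2, L3, I5, V6, L8, V9, I10, I12, I13, V14, L15, V16.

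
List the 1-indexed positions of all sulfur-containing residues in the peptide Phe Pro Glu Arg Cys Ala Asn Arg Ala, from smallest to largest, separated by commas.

Cysteine (C, thiol) and methionine (M, thioether) are the two sulfur-containing amino acids.
Matching residues: Cys5.

5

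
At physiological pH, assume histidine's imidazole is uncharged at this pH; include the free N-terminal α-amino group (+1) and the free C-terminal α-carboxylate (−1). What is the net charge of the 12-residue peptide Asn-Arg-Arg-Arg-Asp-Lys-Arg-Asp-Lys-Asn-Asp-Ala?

+3

The side chains ionized at physiological pH are Lys/Arg (+1) and Asp/Glu (−1); with His treated as neutral, nothing else contributes.
Positive (K, R): Arg2, Arg3, Arg4, Lys6, Arg7, Lys9 → +6.
Negative (D, E): Asp5, Asp8, Asp11 → −3.
The N-terminus (+1) and C-terminus (−1) cancel.
Net charge = (+6) + (−3) = +3.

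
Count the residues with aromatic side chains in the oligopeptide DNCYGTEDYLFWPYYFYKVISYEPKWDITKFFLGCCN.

Phenylalanine (F), tryptophan (W), and tyrosine (Y) have aromatic ring side chains.
Matching residues: Y4, Y9, F11, W12, Y14, Y15, F16, Y17, Y22, W26, F31, F32.

12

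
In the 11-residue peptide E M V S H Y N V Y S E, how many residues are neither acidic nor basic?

8

Acidic: D, E. Basic: K, R, H. All other residues are neither.
Matching residues: M2, V3, S4, Y6, N7, V8, Y9, S10.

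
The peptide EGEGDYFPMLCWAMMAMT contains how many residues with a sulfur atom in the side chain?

5

The sulfur-bearing residues are cysteine (–SH) and methionine (–S–CH₃).
Matching residues: M9, C11, M14, M15, M17.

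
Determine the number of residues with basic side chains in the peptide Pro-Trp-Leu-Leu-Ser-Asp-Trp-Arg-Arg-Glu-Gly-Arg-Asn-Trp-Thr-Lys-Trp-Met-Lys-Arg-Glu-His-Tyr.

7

The basic amino acids are Lys (K), Arg (R), and His (H).
Matching residues: Arg8, Arg9, Arg12, Lys16, Lys19, Arg20, His22.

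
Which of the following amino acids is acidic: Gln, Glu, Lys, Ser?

The acidic residues are Asp (D) and Glu (E), whose side chains end in a carboxylate group.
Of the listed options, only Glu belongs to this group.

Glu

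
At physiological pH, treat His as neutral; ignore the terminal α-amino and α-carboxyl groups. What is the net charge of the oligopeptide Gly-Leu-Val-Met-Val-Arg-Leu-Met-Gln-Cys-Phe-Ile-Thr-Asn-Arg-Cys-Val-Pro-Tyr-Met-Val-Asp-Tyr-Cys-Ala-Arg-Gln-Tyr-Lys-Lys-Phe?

The side chains ionized at physiological pH are Lys/Arg (+1) and Asp/Glu (−1); with His treated as neutral, nothing else contributes.
Positive (K, R): Arg6, Arg15, Arg26, Lys29, Lys30 → +5.
Negative (D, E): Asp22 → −1.
Net charge = (+5) + (−1) = +4.

+4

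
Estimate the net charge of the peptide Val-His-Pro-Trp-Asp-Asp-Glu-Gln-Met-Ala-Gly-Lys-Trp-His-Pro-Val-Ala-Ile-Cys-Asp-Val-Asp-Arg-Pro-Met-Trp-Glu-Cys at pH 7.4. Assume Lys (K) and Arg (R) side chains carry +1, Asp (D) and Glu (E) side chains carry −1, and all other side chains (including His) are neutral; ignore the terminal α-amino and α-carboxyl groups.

-4

Positive (K, R): Lys12, Arg23 → +2.
Negative (D, E): Asp5, Asp6, Glu7, Asp20, Asp22, Glu27 → −6.
Net charge = (+2) + (−6) = −4.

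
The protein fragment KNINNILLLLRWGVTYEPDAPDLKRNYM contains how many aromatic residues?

3

The aromatic amino acids are Phe (F, benzyl), Trp (W, indole), and Tyr (Y, phenol).
Matching residues: W12, Y16, Y27.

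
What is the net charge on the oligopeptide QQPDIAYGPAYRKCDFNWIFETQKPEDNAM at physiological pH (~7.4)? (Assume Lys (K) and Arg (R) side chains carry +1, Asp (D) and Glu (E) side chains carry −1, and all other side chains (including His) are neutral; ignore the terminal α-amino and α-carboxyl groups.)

Positive (K, R): R12, K13, K24 → +3.
Negative (D, E): D4, D15, E21, E26, D27 → −5.
Net charge = (+3) + (−5) = −2.

-2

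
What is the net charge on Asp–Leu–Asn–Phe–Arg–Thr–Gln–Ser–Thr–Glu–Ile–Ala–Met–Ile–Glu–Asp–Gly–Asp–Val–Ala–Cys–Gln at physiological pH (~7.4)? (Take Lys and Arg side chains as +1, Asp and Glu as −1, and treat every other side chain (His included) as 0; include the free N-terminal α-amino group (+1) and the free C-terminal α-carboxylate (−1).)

-4

Positive (K, R): Arg5 → +1.
Negative (D, E): Asp1, Glu10, Glu15, Asp16, Asp18 → −5.
The N-terminus (+1) and C-terminus (−1) cancel.
Net charge = (+1) + (−5) = −4.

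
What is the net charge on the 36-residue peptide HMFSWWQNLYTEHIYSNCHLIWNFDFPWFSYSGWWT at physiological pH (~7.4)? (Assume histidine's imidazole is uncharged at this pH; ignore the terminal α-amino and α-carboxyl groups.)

-2

Near pH 7.4, K and R contribute +1 each, D and E contribute −1 each, and every other side chain (His included, as stated) is uncharged.
Positive (K, R): none → +0.
Negative (D, E): E12, D25 → −2.
Net charge = (+0) + (−2) = −2.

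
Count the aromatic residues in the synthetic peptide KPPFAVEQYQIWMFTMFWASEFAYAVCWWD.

10

The aromatic amino acids are Phe (F, benzyl), Trp (W, indole), and Tyr (Y, phenol).
Matching residues: F4, Y9, W12, F14, F17, W18, F22, Y24, W28, W29.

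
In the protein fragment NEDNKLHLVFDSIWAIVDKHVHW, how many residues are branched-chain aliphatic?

7

Valine (V), leucine (L), and isoleucine (I) are the branched-chain amino acids.
Matching residues: L6, L8, V9, I13, I16, V17, V21.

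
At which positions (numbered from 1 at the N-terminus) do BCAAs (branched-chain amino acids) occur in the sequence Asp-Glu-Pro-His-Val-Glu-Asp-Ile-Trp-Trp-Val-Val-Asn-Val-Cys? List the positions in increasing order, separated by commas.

V, L, and I make up the branched-chain aliphatic group.
Matching residues: Val5, Ile8, Val11, Val12, Val14.

5, 8, 11, 12, 14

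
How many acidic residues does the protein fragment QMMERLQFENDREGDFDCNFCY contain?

6

The acidic residues are Asp (D) and Glu (E), whose side chains end in a carboxylate group.
Matching residues: E4, E9, D11, E13, D15, D17.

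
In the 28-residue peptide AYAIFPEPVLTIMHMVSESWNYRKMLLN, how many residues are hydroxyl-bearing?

5

S, T, and Y are the three residues with a side-chain hydroxyl.
Matching residues: Y2, T11, S17, S19, Y22.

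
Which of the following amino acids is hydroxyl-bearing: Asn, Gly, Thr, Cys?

Thr

The –OH-bearing residues are Ser, Thr (aliphatic alcohols), and Tyr (phenol).
Of the listed options, only Thr belongs to this group.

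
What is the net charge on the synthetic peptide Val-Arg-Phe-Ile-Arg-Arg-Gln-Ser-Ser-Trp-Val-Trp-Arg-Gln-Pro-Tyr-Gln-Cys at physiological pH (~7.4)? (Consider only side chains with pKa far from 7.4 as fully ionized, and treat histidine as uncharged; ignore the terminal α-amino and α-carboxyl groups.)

+4

The side chains ionized at physiological pH are Lys/Arg (+1) and Asp/Glu (−1); with His treated as neutral, nothing else contributes.
Positive (K, R): Arg2, Arg5, Arg6, Arg13 → +4.
Negative (D, E): none → −0.
Net charge = (+4) + (−0) = +4.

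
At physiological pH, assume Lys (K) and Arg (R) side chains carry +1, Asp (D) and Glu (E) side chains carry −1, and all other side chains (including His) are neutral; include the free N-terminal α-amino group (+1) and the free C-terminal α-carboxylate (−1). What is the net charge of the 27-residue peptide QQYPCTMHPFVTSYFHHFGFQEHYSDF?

Positive (K, R): none → +0.
Negative (D, E): E22, D26 → −2.
The N-terminus (+1) and C-terminus (−1) cancel.
Net charge = (+0) + (−2) = −2.

-2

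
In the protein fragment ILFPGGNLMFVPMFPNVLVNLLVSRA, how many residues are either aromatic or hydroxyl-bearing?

4

Aromatic: F, W, Y. Hydroxyl-bearing: S, T, Y.
Aromatic residues here: F3, F10, F14 (3).
Hydroxyl-bearing residues here: S24 (1).
(Y belongs to both groups, but none appear in this sequence.) Total = 3 + 1 = 4.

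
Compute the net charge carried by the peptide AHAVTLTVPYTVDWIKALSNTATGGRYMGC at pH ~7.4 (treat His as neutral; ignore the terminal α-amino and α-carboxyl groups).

+1

Near pH 7.4, K and R contribute +1 each, D and E contribute −1 each, and every other side chain (His included, as stated) is uncharged.
Positive (K, R): K16, R26 → +2.
Negative (D, E): D13 → −1.
Net charge = (+2) + (−1) = +1.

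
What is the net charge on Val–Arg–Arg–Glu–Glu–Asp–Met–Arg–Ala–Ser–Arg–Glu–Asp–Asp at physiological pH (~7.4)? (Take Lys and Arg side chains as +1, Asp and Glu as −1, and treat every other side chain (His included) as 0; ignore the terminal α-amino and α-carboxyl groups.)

Positive (K, R): Arg2, Arg3, Arg8, Arg11 → +4.
Negative (D, E): Glu4, Glu5, Asp6, Glu12, Asp13, Asp14 → −6.
Net charge = (+4) + (−6) = −2.

-2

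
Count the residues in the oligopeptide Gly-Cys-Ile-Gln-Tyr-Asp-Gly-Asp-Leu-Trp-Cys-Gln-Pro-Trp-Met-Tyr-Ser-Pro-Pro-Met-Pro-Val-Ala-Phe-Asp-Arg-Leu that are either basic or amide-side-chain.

3

Basic: H, K, R. Amide-side-chain: N, Q.
Basic residues here: Arg26 (1).
Amide-side-chain residues here: Gln4, Gln12 (2).
The two groups share no amino acid, so total = 1 + 2 = 3.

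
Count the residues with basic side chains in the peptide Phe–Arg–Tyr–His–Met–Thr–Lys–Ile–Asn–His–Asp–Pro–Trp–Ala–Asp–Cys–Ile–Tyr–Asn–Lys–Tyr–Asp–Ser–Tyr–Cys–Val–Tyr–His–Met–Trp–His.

Lysine (K), arginine (R), and histidine (H) have basic, nitrogen-containing side chains.
Matching residues: Arg2, His4, Lys7, His10, Lys20, His28, His31.

7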